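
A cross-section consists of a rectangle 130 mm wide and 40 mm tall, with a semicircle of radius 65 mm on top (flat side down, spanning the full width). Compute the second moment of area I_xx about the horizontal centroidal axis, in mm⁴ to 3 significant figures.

Split into non-overlapping primitives; take the origin at the lower-left of the bounding box.
Rectangular body: 130 × 40, A = 5 200 mm², y = 20 mm, Ī = 693 333 mm⁴.
Semicircular cap: semicircle r = 65, A = 6636.6 mm², y = 67.587 mm, Ī = 1 959 230 mm⁴.
Centroid: ȳ = ΣA·y / ΣA = 46.681 mm.
Transfer each piece to the horizontal centroidal axis using Ī + A·d² with d = y − 46.681:
  rectangular body: d = -26.681 mm → contributes +4 395 156 mm⁴
  semicircular cap: d = 20.906 mm → contributes +4 859 727 mm⁴
Total I = 9 254 882 mm⁴.

I_xx ≈ 9.25 × 10⁶ mm⁴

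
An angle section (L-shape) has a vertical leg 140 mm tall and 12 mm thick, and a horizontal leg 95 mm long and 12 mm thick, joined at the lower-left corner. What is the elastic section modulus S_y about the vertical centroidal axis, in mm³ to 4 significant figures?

S_y ≈ 2.808 × 10⁴ mm³

Split into non-overlapping primitives; take the origin at the lower-left of the bounding box.
Vertical leg: 12 × 140, A = 1 680 mm², x = 6 mm, Ī = 20 160 mm⁴.
Horizontal leg (remainder): 83 × 12, A = 996 mm², x = 53.5 mm, Ī = 571 787 mm⁴.
Centroid: x̄ = ΣA·x / ΣA = 23.6794 mm.
Transfer each piece to the vertical centroidal axis using Ī + A·d² with d = x − 23.6794:
  vertical leg: d = -17.6794 mm → contributes +545 261 mm⁴
  horizontal leg (remainder): d = 29.8206 mm → contributes +1 457 500 mm⁴
Total I = 2 002 761 mm⁴.
Extreme fibre distance c = 71.3206 mm; S = I/c = 28081.1 mm³.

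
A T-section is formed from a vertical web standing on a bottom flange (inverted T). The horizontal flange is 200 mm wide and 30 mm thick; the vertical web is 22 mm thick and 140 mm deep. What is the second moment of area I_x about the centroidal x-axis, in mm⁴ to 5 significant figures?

I_x ≈ 2.0185 × 10⁷ mm⁴

Decompose the section into non-overlapping parts with the origin at the bottom-left of its bounding rectangle.
Flange: 200 × 30, A = 6 000 mm², y = 15 mm, Ī = 450 000 mm⁴.
Web: 22 × 140, A = 3 080 mm², y = 100 mm, Ī = 5 030 667 mm⁴.
Centroid: ȳ = ΣA·y / ΣA = 43.8326 mm.
Transfer each piece to the centroidal x-axis using Ī + A·d² with d = y − 43.8326:
  flange: d = -28.8326 mm → contributes +5 437 913 mm⁴
  web: d = 56.1674 mm → contributes +14 747 380 mm⁴
Total I = 20 185 292 mm⁴.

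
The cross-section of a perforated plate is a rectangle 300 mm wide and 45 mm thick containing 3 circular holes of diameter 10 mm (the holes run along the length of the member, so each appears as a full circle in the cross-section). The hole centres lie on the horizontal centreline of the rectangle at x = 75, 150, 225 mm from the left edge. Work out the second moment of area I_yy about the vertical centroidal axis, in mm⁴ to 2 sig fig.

Break the section into simple shapes (no overlaps), measuring from the bottom-left corner of the bounding box.
Plate: 300 × 45, A = 13 500 mm², x = 150 mm, Ī = 101 250 000 mm⁴.
Hole 1 (subtracted): ⌀10, A = 78.54 mm², x = 75 mm, Ī = 490.9 mm⁴.
Hole 2 (subtracted): ⌀10, A = 78.54 mm², x = 150 mm, Ī = 490.9 mm⁴.
Hole 3 (subtracted): ⌀10, A = 78.54 mm², x = 225 mm, Ī = 490.9 mm⁴.
By symmetry the centroid is at mid-width, x̄ = 150 mm.
Transfer each piece to the vertical centroidal axis using Ī + A·d² with d = x − 150:
  plate: d = 0 mm → contributes +101 250 000 mm⁴
  hole 1: d = -75 mm → contributes −442 277 mm⁴
  hole 2: d = 0 mm → contributes −490.9 mm⁴
  hole 3: d = 75 mm → contributes −442 277 mm⁴
Total I = 100 364 954 mm⁴.

I_yy ≈ 1.0 × 10⁸ mm⁴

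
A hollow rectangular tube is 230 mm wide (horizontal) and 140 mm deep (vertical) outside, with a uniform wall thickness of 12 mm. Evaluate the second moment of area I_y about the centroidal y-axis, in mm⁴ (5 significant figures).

I_y ≈ 5.7444 × 10⁷ mm⁴

Break the section into simple shapes (no overlaps), measuring from the bottom-left corner of the bounding box.
Outer rectangle: 230 × 140, A = 32 200 mm², x = 115 mm, Ī = 141 948 333 mm⁴.
Inner void (subtracted): 206 × 116, A = 23 896 mm², x = 115 mm, Ī = 84 504 221 mm⁴.
By symmetry the centroid is at mid-width, x̄ = 115 mm.
All pieces are centred on the centroidal y-axis, so I = ΣĪ (holes subtracted) = 57 444 112 mm⁴.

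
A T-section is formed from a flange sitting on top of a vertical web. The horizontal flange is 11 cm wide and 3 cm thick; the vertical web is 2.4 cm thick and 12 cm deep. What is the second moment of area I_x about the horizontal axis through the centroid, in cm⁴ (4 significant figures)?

Treat the section as a set of non-overlapping primitives; coordinates are from the bounding-box lower-left.
Flange: 11 × 3, A = 33 cm², y = 13.5 cm, Ī = 24.75 cm⁴.
Web: 2.4 × 12, A = 28.8 cm², y = 6 cm, Ī = 345.6 cm⁴.
Centroid: ȳ = ΣA·y / ΣA = 10.0049 cm.
Transfer each piece to the horizontal axis through the centroid using Ī + A·d² with d = y − 10.0049:
  flange: d = 3.49515 cm → contributes +427.879 cm⁴
  web: d = -4.00485 cm → contributes +807.519 cm⁴
Total I = 1235.4 cm⁴.

I_x ≈ 1235 cm⁴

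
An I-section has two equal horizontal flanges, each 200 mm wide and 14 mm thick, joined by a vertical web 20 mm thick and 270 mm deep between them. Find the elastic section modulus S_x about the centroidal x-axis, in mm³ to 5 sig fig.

Decompose the section into non-overlapping parts with the origin at the bottom-left of its bounding rectangle.
Bottom flange: 200 × 14, A = 2 800 mm², y = 7 mm, Ī = 45733.33 mm⁴.
Web: 20 × 270, A = 5 400 mm², y = 149 mm, Ī = 32 805 000 mm⁴.
Top flange: 200 × 14, A = 2 800 mm², y = 291 mm, Ī = 45733.33 mm⁴.
By symmetry the centroid is at mid-height, ȳ = 149 mm.
Transfer each piece to the centroidal x-axis using Ī + A·d² with d = y − 149:
  bottom flange: d = -142 mm → contributes +56 504 933 mm⁴
  web: d = 0 mm → contributes +32 805 000 mm⁴
  top flange: d = 142 mm → contributes +56 504 933 mm⁴
Total I = 145 814 867 mm⁴.
Extreme fibre distance c = 149 mm; S = I/c = 978623.3 mm³.

S_x ≈ 9.7862 × 10⁵ mm³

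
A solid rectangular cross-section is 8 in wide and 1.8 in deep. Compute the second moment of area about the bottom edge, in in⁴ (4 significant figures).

The section: 8 × 1.8, A = 14.4 in², y = 0.9 in, Ī = 3.888 in⁴.
Transfer it to a horizontal axis along the bottom face using Ī + A·d² with d = y − 0:
  the section: d = 0.9 in → contributes +15.552 in⁴
Total I = 15.552 in⁴.

I_base ≈ 15.55 in⁴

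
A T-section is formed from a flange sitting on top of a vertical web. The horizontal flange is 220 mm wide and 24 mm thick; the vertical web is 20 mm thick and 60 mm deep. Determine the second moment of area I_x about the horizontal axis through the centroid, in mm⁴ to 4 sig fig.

I_x ≈ 2.338 × 10⁶ mm⁴

Split into non-overlapping primitives; take the origin at the lower-left of the bounding box.
Flange: 220 × 24, A = 5 280 mm², y = 72 mm, Ī = 253 440 mm⁴.
Web: 20 × 60, A = 1 200 mm², y = 30 mm, Ī = 360 000 mm⁴.
Centroid: ȳ = ΣA·y / ΣA = 64.2222 mm.
Transfer each piece to the horizontal axis through the centroid using Ī + A·d² with d = y − 64.2222:
  flange: d = 7.77778 mm → contributes +572 847 mm⁴
  web: d = -34.2222 mm → contributes +1 765 393 mm⁴
Total I = 2 338 240 mm⁴.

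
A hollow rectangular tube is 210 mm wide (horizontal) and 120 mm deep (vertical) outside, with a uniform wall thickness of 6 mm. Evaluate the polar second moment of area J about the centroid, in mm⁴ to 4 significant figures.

J ≈ 3.220 × 10⁷ mm⁴

Treat the section as a set of non-overlapping primitives; coordinates are from the bounding-box lower-left.
Outer rectangle: 210 × 120, A = 25 200 mm², y = 60 mm, Ī = 30 240 000 mm⁴.
Inner void (subtracted): 198 × 108, A = 21 384 mm², y = 60 mm, Ī = 20 785 248 mm⁴.
By symmetry the centroid is at mid-height, ȳ = 60 mm.
All pieces are centred on the centroidal x-axis, so I = ΣĪ (holes subtracted) = 9 454 752 mm⁴.
Repeating about the centroidal y-axis gives I_y = 22 748 472 mm⁴.
Polar second moment: J = I_x + I_y = 32 203 224 mm⁴.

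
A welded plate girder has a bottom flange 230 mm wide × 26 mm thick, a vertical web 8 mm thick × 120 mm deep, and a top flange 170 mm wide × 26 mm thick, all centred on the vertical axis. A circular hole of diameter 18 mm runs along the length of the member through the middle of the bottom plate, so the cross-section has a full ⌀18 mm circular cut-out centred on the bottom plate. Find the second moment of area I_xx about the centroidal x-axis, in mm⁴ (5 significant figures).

Break the section into simple shapes (no overlaps), measuring from the bottom-left corner of the bounding box.
Bottom plate: 230 × 26, A = 5 980 mm², y = 13 mm, Ī = 336873.3 mm⁴.
Web plate: 8 × 120, A = 960 mm², y = 86 mm, Ī = 1 152 000 mm⁴.
Top plate: 170 × 26, A = 4 420 mm², y = 159 mm, Ī = 248993.3 mm⁴.
Hole (subtracted): ⌀18, A = 254.469 mm², y = 13 mm, Ī = 5152.997 mm⁴.
Centroid: ȳ = ΣA·y / ΣA = 77.41835 mm.
Transfer each piece to the centroidal x-axis using Ī + A·d² with d = y − 77.41835:
  bottom plate: d = -64.41835 mm → contributes +25 152 223 mm⁴
  web plate: d = 8.581648 mm → contributes +1 222 699 mm⁴
  top plate: d = 81.58165 mm → contributes +29 666 592 mm⁴
  hole: d = -64.41835 mm → contributes −1 061 129 mm⁴
Total I = 54 980 385 mm⁴.

I_xx ≈ 5.4980 × 10⁷ mm⁴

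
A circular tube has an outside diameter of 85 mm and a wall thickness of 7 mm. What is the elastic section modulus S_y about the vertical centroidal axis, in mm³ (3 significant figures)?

S_y ≈ 3.09 × 10⁴ mm³

Split into non-overlapping primitives; take the origin at the lower-left of the bounding box.
Outer circle: ⌀85, A = 5674.5 mm², x = 42.5 mm, Ī = 2 562 392 mm⁴.
Bore (subtracted): ⌀71, A = 3959.2 mm², x = 42.5 mm, Ī = 1 247 393 mm⁴.
By symmetry the centroid is at mid-width, x̄ = 42.5 mm.
All pieces are centred on the vertical centroidal axis, so I = ΣĪ (holes subtracted) = 1 314 999 mm⁴.
Extreme fibre distance c = 42.5 mm; S = I/c = 30 941 mm³.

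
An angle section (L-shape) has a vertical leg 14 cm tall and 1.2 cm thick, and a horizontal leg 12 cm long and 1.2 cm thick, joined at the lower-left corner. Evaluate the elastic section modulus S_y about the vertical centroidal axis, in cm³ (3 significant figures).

Treat the section as a set of non-overlapping primitives; coordinates are from the bounding-box lower-left.
Vertical leg: 1.2 × 14, A = 16.8 cm², x = 0.6 cm, Ī = 2.016 cm⁴.
Horizontal leg (remainder): 10.8 × 1.2, A = 12.96 cm², x = 6.6 cm, Ī = 125.97 cm⁴.
Centroid: x̄ = ΣA·x / ΣA = 3.2129 cm.
Transfer each piece to the vertical centroidal axis using Ī + A·d² with d = x − 3.2129:
  vertical leg: d = -2.6129 cm → contributes +116.71 cm⁴
  horizontal leg (remainder): d = 3.3871 cm → contributes +274.65 cm⁴
Total I = 391.37 cm⁴.
Extreme fibre distance c = 8.7871 cm; S = I/c = 44.539 cm³.

S_y ≈ 44.5 cm³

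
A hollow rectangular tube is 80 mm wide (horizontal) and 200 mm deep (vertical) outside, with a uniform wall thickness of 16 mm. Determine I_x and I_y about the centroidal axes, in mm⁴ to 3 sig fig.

I_x ≈ 3.44 × 10⁷ mm⁴, I_y ≈ 6.99 × 10⁶ mm⁴

Treat the section as a set of non-overlapping primitives; coordinates are from the bounding-box lower-left.
Outer rectangle: 80 × 200, A = 16 000 mm², y = 100 mm, Ī = 53 333 333 mm⁴.
Inner void (subtracted): 48 × 168, A = 8 064 mm², y = 100 mm, Ī = 18 966 528 mm⁴.
By symmetry the centroid is at mid-height, ȳ = 100 mm.
All pieces are centred on the centroidal x-axis, so I = ΣĪ (holes subtracted) = 34 366 805 mm⁴.
Repeating about the centroidal y-axis gives I_y = 6 985 045 mm⁴.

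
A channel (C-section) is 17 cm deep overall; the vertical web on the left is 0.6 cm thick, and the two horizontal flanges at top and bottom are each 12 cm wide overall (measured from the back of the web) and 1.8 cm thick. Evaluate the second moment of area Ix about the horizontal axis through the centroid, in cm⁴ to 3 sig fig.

Ix ≈ 2630 cm⁴

Treat the section as a set of non-overlapping primitives; coordinates are from the bounding-box lower-left.
Web: 0.6 × 17, A = 10.2 cm², y = 8.5 cm, Ī = 245.65 cm⁴.
Top flange (beyond web): 11.4 × 1.8, A = 20.52 cm², y = 16.1 cm, Ī = 5.5404 cm⁴.
Bottom flange (beyond web): 11.4 × 1.8, A = 20.52 cm², y = 0.9 cm, Ī = 5.5404 cm⁴.
By symmetry the centroid is at mid-height, ȳ = 8.5 cm.
Transfer each piece to the horizontal axis through the centroid using Ī + A·d² with d = y − 8.5:
  web: d = 0 cm → contributes +245.65 cm⁴
  top flange (beyond web): d = 7.6 cm → contributes +1190.8 cm⁴
  bottom flange (beyond web): d = -7.6 cm → contributes +1190.8 cm⁴
Total I = 2627.2 cm⁴.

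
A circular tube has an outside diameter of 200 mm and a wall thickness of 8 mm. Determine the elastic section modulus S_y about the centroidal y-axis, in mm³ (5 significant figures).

S_y ≈ 2.2274 × 10⁵ mm³

Treat the section as a set of non-overlapping primitives; coordinates are from the bounding-box lower-left.
Outer circle: ⌀200, A = 31415.93 mm², x = 100 mm, Ī = 78 539 816 mm⁴.
Bore (subtracted): ⌀184, A = 26590.44 mm², x = 100 mm, Ī = 56 265 372 mm⁴.
By symmetry the centroid is at mid-width, x̄ = 100 mm.
All pieces are centred on the centroidal y-axis, so I = ΣĪ (holes subtracted) = 22 274 445 mm⁴.
Extreme fibre distance c = 100 mm; S = I/c = 222744.4 mm³.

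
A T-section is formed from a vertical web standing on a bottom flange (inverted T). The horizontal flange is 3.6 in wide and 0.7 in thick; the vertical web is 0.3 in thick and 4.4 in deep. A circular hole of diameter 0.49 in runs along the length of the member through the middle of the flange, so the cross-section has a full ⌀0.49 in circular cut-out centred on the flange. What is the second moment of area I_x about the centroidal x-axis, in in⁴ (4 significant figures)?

Decompose the section into non-overlapping parts with the origin at the bottom-left of its bounding rectangle.
Flange: 3.6 × 0.7, A = 2.52 in², y = 0.35 in, Ī = 0.1029 in⁴.
Web: 0.3 × 4.4, A = 1.32 in², y = 2.9 in, Ī = 2.1296 in⁴.
Hole (subtracted): ⌀0.49, A = 0.188574 in², y = 0.35 in, Ī = 0.00282979 in⁴.
Centroid: ȳ = ΣA·y / ΣA = 1.27183 in.
Transfer each piece to the centroidal x-axis using Ī + A·d² with d = y − 1.27183:
  flange: d = -0.921832 in → contributes +2.24433 in⁴
  web: d = 1.62817 in → contributes +5.62883 in⁴
  hole: d = -0.921832 in → contributes −0.163075 in⁴
Total I = 7.71008 in⁴.

I_x ≈ 7.710 in⁴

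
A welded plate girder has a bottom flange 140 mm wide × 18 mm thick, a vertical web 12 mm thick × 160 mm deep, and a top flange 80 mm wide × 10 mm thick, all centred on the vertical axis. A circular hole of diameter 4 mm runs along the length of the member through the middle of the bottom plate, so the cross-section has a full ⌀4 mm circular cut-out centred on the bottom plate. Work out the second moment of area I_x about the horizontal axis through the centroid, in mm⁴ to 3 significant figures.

Split into non-overlapping primitives; take the origin at the lower-left of the bounding box.
Bottom plate: 140 × 18, A = 2 520 mm², y = 9 mm, Ī = 68 040 mm⁴.
Web plate: 12 × 160, A = 1 920 mm², y = 98 mm, Ī = 4 096 000 mm⁴.
Top plate: 80 × 10, A = 800 mm², y = 183 mm, Ī = 6666.7 mm⁴.
Hole (subtracted): ⌀4, A = 12.566 mm², y = 9 mm, Ī = 12.566 mm⁴.
Centroid: ȳ = ΣA·y / ΣA = 68.318 mm.
Transfer each piece to the horizontal axis through the centroid using Ī + A·d² with d = y − 68.318:
  bottom plate: d = -59.318 mm → contributes +8 934 923 mm⁴
  web plate: d = 29.682 mm → contributes +5 787 580 mm⁴
  top plate: d = 114.68 mm → contributes +10 528 267 mm⁴
  hole: d = -59.318 mm → contributes −44 229 mm⁴
Total I = 25 206 543 mm⁴.

I_x ≈ 2.52 × 10⁷ mm⁴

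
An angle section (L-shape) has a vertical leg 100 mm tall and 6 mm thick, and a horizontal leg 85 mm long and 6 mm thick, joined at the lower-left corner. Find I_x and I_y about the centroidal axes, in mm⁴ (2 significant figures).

Decompose the section into non-overlapping parts with the origin at the bottom-left of its bounding rectangle.
Vertical leg: 6 × 100, A = 600 mm², y = 50 mm, Ī = 500 000 mm⁴.
Horizontal leg (remainder): 79 × 6, A = 474 mm², y = 3 mm, Ī = 1 422 mm⁴.
Centroid: ȳ = ΣA·y / ΣA = 29.26 mm.
Transfer each piece to the centroidal x-axis using Ī + A·d² with d = y − 29.26:
  vertical leg: d = 20.74 mm → contributes +758 164 mm⁴
  horizontal leg (remainder): d = -26.26 mm → contributes +328 211 mm⁴
Total I = 1 086 375 mm⁴.
For the y-axis: x̄ = 21.76 mm.
Repeating about the centroidal y-axis gives I_y = 726 623 mm⁴.

I_x ≈ 1.1 × 10⁶ mm⁴, I_y ≈ 7.3 × 10⁵ mm⁴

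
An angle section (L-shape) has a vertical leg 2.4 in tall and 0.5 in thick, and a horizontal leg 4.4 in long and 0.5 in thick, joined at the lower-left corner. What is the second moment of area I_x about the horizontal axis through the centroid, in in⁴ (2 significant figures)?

Treat the section as a set of non-overlapping primitives; coordinates are from the bounding-box lower-left.
Vertical leg: 0.5 × 2.4, A = 1.2 in², y = 1.2 in, Ī = 0.576 in⁴.
Horizontal leg (remainder): 3.9 × 0.5, A = 1.95 in², y = 0.25 in, Ī = 0.04063 in⁴.
Centroid: ȳ = ΣA·y / ΣA = 0.6119 in.
Transfer each piece to the horizontal axis through the centroid using Ī + A·d² with d = y − 0.6119:
  vertical leg: d = 0.5881 in → contributes +0.991 in⁴
  horizontal leg (remainder): d = -0.3619 in → contributes +0.296 in⁴
Total I = 1.287 in⁴.

I_x ≈ 1.3 in⁴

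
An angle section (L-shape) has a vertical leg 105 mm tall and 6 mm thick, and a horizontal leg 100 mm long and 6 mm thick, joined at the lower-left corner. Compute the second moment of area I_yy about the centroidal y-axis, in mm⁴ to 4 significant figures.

I_yy ≈ 1.161 × 10⁶ mm⁴

Treat the section as a set of non-overlapping primitives; coordinates are from the bounding-box lower-left.
Vertical leg: 6 × 105, A = 630 mm², x = 3 mm, Ī = 1 890 mm⁴.
Horizontal leg (remainder): 94 × 6, A = 564 mm², x = 53 mm, Ī = 415 292 mm⁴.
Centroid: x̄ = ΣA·x / ΣA = 26.6181 mm.
Transfer each piece to the centroidal y-axis using Ī + A·d² with d = x − 26.6181:
  vertical leg: d = -23.6181 mm → contributes +353 313 mm⁴
  horizontal leg (remainder): d = 26.3819 mm → contributes +807 839 mm⁴
Total I = 1 161 152 mm⁴.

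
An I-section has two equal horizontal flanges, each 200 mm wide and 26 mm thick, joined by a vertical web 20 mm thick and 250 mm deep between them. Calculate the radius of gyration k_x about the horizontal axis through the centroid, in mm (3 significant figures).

k_x ≈ 121 mm

Break the section into simple shapes (no overlaps), measuring from the bottom-left corner of the bounding box.
Bottom flange: 200 × 26, A = 5 200 mm², y = 13 mm, Ī = 292 933 mm⁴.
Web: 20 × 250, A = 5 000 mm², y = 151 mm, Ī = 26 041 667 mm⁴.
Top flange: 200 × 26, A = 5 200 mm², y = 289 mm, Ī = 292 933 mm⁴.
By symmetry the centroid is at mid-height, ȳ = 151 mm.
Transfer each piece to the horizontal axis through the centroid using Ī + A·d² with d = y − 151:
  bottom flange: d = -138 mm → contributes +99 321 733 mm⁴
  web: d = 0 mm → contributes +26 041 667 mm⁴
  top flange: d = 138 mm → contributes +99 321 733 mm⁴
Total I = 224 685 133 mm⁴.
Radius of gyration: k = √(I/A) = √(224 685 133 / 15 400) = 120.79 mm.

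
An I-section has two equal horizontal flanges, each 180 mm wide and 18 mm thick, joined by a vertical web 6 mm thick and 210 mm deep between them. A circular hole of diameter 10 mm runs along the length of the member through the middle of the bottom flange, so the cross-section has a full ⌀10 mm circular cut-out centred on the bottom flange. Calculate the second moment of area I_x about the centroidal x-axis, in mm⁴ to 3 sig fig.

I_x ≈ 8.80 × 10⁷ mm⁴

Split into non-overlapping primitives; take the origin at the lower-left of the bounding box.
Bottom flange: 180 × 18, A = 3 240 mm², y = 9 mm, Ī = 87 480 mm⁴.
Web: 6 × 210, A = 1 260 mm², y = 123 mm, Ī = 4 630 500 mm⁴.
Top flange: 180 × 18, A = 3 240 mm², y = 237 mm, Ī = 87 480 mm⁴.
Hole (subtracted): ⌀10, A = 78.54 mm², y = 9 mm, Ī = 490.87 mm⁴.
Centroid: ȳ = ΣA·y / ΣA = 124.17 mm.
Transfer each piece to the centroidal x-axis using Ī + A·d² with d = y − 124.17:
  bottom flange: d = -115.17 mm → contributes +43 062 248 mm⁴
  web: d = -1.1686 mm → contributes +4 632 221 mm⁴
  top flange: d = 112.83 mm → contributes +41 335 642 mm⁴
  hole: d = -115.17 mm → contributes −1 042 229 mm⁴
Total I = 87 987 882 mm⁴.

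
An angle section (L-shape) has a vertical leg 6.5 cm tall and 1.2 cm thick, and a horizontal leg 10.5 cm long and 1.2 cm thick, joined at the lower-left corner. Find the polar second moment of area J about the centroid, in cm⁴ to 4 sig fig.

Split into non-overlapping primitives; take the origin at the lower-left of the bounding box.
Vertical leg: 1.2 × 6.5, A = 7.8 cm², y = 3.25 cm, Ī = 27.4625 cm⁴.
Horizontal leg (remainder): 9.3 × 1.2, A = 11.16 cm², y = 0.6 cm, Ī = 1.3392 cm⁴.
Centroid: ȳ = ΣA·y / ΣA = 1.69019 cm.
Transfer each piece to the centroidal x-axis using Ī + A·d² with d = y − 1.69019:
  vertical leg: d = 1.55981 cm → contributes +46.44 cm⁴
  horizontal leg (remainder): d = -1.09019 cm → contributes +14.603 cm⁴
Total I = 61.043 cm⁴.
For the y-axis: x̄ = 3.69019 cm.
Repeating about the centroidal y-axis gives I_y = 207.915 cm⁴.
Polar second moment: J = I_x + I_y = 268.958 cm⁴.

J ≈ 269.0 cm⁴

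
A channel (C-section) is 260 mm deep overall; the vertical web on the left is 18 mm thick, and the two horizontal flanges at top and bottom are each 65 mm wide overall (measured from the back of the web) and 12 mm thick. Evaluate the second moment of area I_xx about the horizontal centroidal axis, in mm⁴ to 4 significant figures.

Break the section into simple shapes (no overlaps), measuring from the bottom-left corner of the bounding box.
Web: 18 × 260, A = 4 680 mm², y = 130 mm, Ī = 26 364 000 mm⁴.
Top flange (beyond web): 47 × 12, A = 564 mm², y = 254 mm, Ī = 6 768 mm⁴.
Bottom flange (beyond web): 47 × 12, A = 564 mm², y = 6 mm, Ī = 6 768 mm⁴.
By symmetry the centroid is at mid-height, ȳ = 130 mm.
Transfer each piece to the horizontal centroidal axis using Ī + A·d² with d = y − 130:
  web: d = 0 mm → contributes +26 364 000 mm⁴
  top flange (beyond web): d = 124 mm → contributes +8 678 832 mm⁴
  bottom flange (beyond web): d = -124 mm → contributes +8 678 832 mm⁴
Total I = 43 721 664 mm⁴.

I_xx ≈ 4.372 × 10⁷ mm⁴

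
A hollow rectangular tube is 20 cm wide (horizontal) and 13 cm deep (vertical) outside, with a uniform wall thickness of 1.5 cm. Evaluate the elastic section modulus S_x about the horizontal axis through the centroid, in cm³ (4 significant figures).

S_x ≈ 345.4 cm³

Decompose the section into non-overlapping parts with the origin at the bottom-left of its bounding rectangle.
Outer rectangle: 20 × 13, A = 260 cm², y = 6.5 cm, Ī = 3661.67 cm⁴.
Inner void (subtracted): 17 × 10, A = 170 cm², y = 6.5 cm, Ī = 1416.67 cm⁴.
By symmetry the centroid is at mid-height, ȳ = 6.5 cm.
All pieces are centred on the horizontal axis through the centroid, so I = ΣĪ (holes subtracted) = 2 245 cm⁴.
Extreme fibre distance c = 6.5 cm; S = I/c = 345.385 cm³.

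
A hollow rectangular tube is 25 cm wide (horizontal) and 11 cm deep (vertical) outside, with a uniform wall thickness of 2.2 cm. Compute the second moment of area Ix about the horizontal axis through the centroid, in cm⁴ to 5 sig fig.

Decompose the section into non-overlapping parts with the origin at the bottom-left of its bounding rectangle.
Outer rectangle: 25 × 11, A = 275 cm², y = 5.5 cm, Ī = 2772.917 cm⁴.
Inner void (subtracted): 20.6 × 6.6, A = 135.96 cm², y = 5.5 cm, Ī = 493.5348 cm⁴.
By symmetry the centroid is at mid-height, ȳ = 5.5 cm.
All pieces are centred on the horizontal axis through the centroid, so I = ΣĪ (holes subtracted) = 2279.382 cm⁴.

Ix ≈ 2279.4 cm⁴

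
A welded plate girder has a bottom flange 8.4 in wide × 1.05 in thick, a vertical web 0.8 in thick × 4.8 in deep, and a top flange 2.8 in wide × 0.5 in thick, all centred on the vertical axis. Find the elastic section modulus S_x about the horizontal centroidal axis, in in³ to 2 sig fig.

Split into non-overlapping primitives; take the origin at the lower-left of the bounding box.
Bottom plate: 8.4 × 1.05, A = 8.82 in², y = 0.525 in, Ī = 0.8103 in⁴.
Web plate: 0.8 × 4.8, A = 3.84 in², y = 3.45 in, Ī = 7.373 in⁴.
Top plate: 2.8 × 0.5, A = 1.4 in², y = 6.1 in, Ī = 0.02917 in⁴.
Centroid: ȳ = ΣA·y / ΣA = 1.879 in.
Transfer each piece to the horizontal centroidal axis using Ī + A·d² with d = y − 1.879:
  bottom plate: d = -1.354 in → contributes +16.98 in⁴
  web plate: d = 1.571 in → contributes +16.85 in⁴
  top plate: d = 4.221 in → contributes +24.97 in⁴
Total I = 58.8 in⁴.
Extreme fibre distance c = 4.471 in; S = I/c = 13.15 in³.

S_x ≈ 13 in³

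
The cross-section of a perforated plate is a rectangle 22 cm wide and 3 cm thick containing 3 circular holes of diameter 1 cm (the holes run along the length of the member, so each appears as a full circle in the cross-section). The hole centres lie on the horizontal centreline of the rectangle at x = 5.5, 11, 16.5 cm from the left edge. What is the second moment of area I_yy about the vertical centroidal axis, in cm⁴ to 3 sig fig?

I_yy ≈ 2610 cm⁴

Treat the section as a set of non-overlapping primitives; coordinates are from the bounding-box lower-left.
Plate: 22 × 3, A = 66 cm², x = 11 cm, Ī = 2 662 cm⁴.
Hole 1 (subtracted): ⌀1, A = 0.7854 cm², x = 5.5 cm, Ī = 0.049087 cm⁴.
Hole 2 (subtracted): ⌀1, A = 0.7854 cm², x = 11 cm, Ī = 0.049087 cm⁴.
Hole 3 (subtracted): ⌀1, A = 0.7854 cm², x = 16.5 cm, Ī = 0.049087 cm⁴.
By symmetry the centroid is at mid-width, x̄ = 11 cm.
Transfer each piece to the vertical centroidal axis using Ī + A·d² with d = x − 11:
  plate: d = 0 cm → contributes +2 662 cm⁴
  hole 1: d = -5.5 cm → contributes −23.807 cm⁴
  hole 2: d = 0 cm → contributes −0.049087 cm⁴
  hole 3: d = 5.5 cm → contributes −23.807 cm⁴
Total I = 2614.3 cm⁴.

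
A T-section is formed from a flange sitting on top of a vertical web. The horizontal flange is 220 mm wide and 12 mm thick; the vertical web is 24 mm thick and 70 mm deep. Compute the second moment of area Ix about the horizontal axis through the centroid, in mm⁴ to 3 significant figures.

Ix ≈ 2.44 × 10⁶ mm⁴

Split into non-overlapping primitives; take the origin at the lower-left of the bounding box.
Flange: 220 × 12, A = 2 640 mm², y = 76 mm, Ī = 31 680 mm⁴.
Web: 24 × 70, A = 1 680 mm², y = 35 mm, Ī = 686 000 mm⁴.
Centroid: ȳ = ΣA·y / ΣA = 60.056 mm.
Transfer each piece to the horizontal axis through the centroid using Ī + A·d² with d = y − 60.056:
  flange: d = 15.944 mm → contributes +702 835 mm⁴
  web: d = -25.056 mm → contributes +1 740 672 mm⁴
Total I = 2 443 507 mm⁴.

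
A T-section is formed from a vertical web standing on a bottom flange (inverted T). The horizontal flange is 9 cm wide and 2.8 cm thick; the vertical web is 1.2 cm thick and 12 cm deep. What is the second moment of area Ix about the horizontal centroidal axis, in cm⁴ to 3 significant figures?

Ix ≈ 691 cm⁴

Treat the section as a set of non-overlapping primitives; coordinates are from the bounding-box lower-left.
Flange: 9 × 2.8, A = 25.2 cm², y = 1.4 cm, Ī = 16.464 cm⁴.
Web: 1.2 × 12, A = 14.4 cm², y = 8.8 cm, Ī = 172.8 cm⁴.
Centroid: ȳ = ΣA·y / ΣA = 4.0909 cm.
Transfer each piece to the horizontal centroidal axis using Ī + A·d² with d = y − 4.0909:
  flange: d = -2.6909 cm → contributes +198.94 cm⁴
  web: d = 4.7091 cm → contributes +492.13 cm⁴
Total I = 691.06 cm⁴.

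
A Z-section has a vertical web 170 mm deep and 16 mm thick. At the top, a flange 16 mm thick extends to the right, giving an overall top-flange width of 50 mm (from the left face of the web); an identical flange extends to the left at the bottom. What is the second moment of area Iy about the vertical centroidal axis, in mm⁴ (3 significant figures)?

Break the section into simple shapes (no overlaps), measuring from the bottom-left corner of the bounding box.
Web: 16 × 170, A = 2 720 mm², x = 42 mm, Ī = 58 027 mm⁴.
Top flange (beyond web): 34 × 16, A = 544 mm², x = 67 mm, Ī = 52 405 mm⁴.
Bottom flange (beyond web): 34 × 16, A = 544 mm², x = 17 mm, Ī = 52 405 mm⁴.
Centroid: x̄ = ΣA·x / ΣA = 42 mm.
Transfer each piece to the vertical centroidal axis using Ī + A·d² with d = x − 42:
  web: d = 0 mm → contributes +58 027 mm⁴
  top flange (beyond web): d = 25 mm → contributes +392 405 mm⁴
  bottom flange (beyond web): d = -25 mm → contributes +392 405 mm⁴
Total I = 842 837 mm⁴.

Iy ≈ 8.43 × 10⁵ mm⁴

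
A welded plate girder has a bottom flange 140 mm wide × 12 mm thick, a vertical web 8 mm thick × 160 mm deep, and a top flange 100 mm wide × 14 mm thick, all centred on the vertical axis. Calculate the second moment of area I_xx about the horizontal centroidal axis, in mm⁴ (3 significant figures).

Split into non-overlapping primitives; take the origin at the lower-left of the bounding box.
Bottom plate: 140 × 12, A = 1 680 mm², y = 6 mm, Ī = 20 160 mm⁴.
Web plate: 8 × 160, A = 1 280 mm², y = 92 mm, Ī = 2 730 667 mm⁴.
Top plate: 100 × 14, A = 1 400 mm², y = 179 mm, Ī = 22 867 mm⁴.
Centroid: ȳ = ΣA·y / ΣA = 86.798 mm.
Transfer each piece to the horizontal centroidal axis using Ī + A·d² with d = y − 86.798:
  bottom plate: d = -80.798 mm → contributes +10 987 777 mm⁴
  web plate: d = 5.2018 mm → contributes +2 765 302 mm⁴
  top plate: d = 92.202 mm → contributes +11 924 516 mm⁴
Total I = 25 677 596 mm⁴.

I_xx ≈ 2.57 × 10⁷ mm⁴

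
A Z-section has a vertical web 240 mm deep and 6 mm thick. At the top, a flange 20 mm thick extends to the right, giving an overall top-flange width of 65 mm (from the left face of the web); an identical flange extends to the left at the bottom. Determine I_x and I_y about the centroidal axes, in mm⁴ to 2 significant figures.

Split into non-overlapping primitives; take the origin at the lower-left of the bounding box.
Web: 6 × 240, A = 1 440 mm², y = 120 mm, Ī = 6 912 000 mm⁴.
Top flange (beyond web): 59 × 20, A = 1 180 mm², y = 230 mm, Ī = 39 333 mm⁴.
Bottom flange (beyond web): 59 × 20, A = 1 180 mm², y = 10 mm, Ī = 39 333 mm⁴.
Centroid: ȳ = ΣA·y / ΣA = 120 mm.
Transfer each piece to the centroidal x-axis using Ī + A·d² with d = y − 120:
  web: d = 0 mm → contributes +6 912 000 mm⁴
  top flange (beyond web): d = 110 mm → contributes +14 317 333 mm⁴
  bottom flange (beyond web): d = -110 mm → contributes +14 317 333 mm⁴
Total I = 35 546 667 mm⁴.
For the y-axis: x̄ = 62 mm.
Repeating about the centroidal y-axis gives I_y = 3 181 667 mm⁴.

I_x ≈ 3.6 × 10⁷ mm⁴, I_y ≈ 3.2 × 10⁶ mm⁴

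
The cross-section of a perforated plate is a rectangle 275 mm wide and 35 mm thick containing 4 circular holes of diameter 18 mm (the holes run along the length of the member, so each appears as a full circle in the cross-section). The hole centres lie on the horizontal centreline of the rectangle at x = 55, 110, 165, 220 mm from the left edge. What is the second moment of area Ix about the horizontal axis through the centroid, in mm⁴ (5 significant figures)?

Ix ≈ 9.6194 × 10⁵ mm⁴

Break the section into simple shapes (no overlaps), measuring from the bottom-left corner of the bounding box.
Plate: 275 × 35, A = 9 625 mm², y = 17.5 mm, Ī = 982552.1 mm⁴.
Hole 1 (subtracted): ⌀18, A = 254.469 mm², y = 17.5 mm, Ī = 5152.997 mm⁴.
Hole 2 (subtracted): ⌀18, A = 254.469 mm², y = 17.5 mm, Ī = 5152.997 mm⁴.
Hole 3 (subtracted): ⌀18, A = 254.469 mm², y = 17.5 mm, Ī = 5152.997 mm⁴.
Hole 4 (subtracted): ⌀18, A = 254.469 mm², y = 17.5 mm, Ī = 5152.997 mm⁴.
By symmetry the centroid is at mid-height, ȳ = 17.5 mm.
All pieces are centred on the horizontal axis through the centroid, so I = ΣĪ (holes subtracted) = 961940.1 mm⁴.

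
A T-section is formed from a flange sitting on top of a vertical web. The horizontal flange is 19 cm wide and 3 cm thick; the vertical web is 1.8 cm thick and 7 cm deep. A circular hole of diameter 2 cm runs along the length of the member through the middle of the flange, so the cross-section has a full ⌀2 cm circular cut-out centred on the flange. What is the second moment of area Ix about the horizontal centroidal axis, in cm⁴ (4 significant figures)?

Break the section into simple shapes (no overlaps), measuring from the bottom-left corner of the bounding box.
Flange: 19 × 3, A = 57 cm², y = 8.5 cm, Ī = 42.75 cm⁴.
Web: 1.8 × 7, A = 12.6 cm², y = 3.5 cm, Ī = 51.45 cm⁴.
Hole (subtracted): ⌀2, A = 3.14159 cm², y = 8.5 cm, Ī = 0.785398 cm⁴.
Centroid: ȳ = ΣA·y / ΣA = 7.55204 cm.
Transfer each piece to the horizontal centroidal axis using Ī + A·d² with d = y − 7.55204:
  flange: d = 0.947961 cm → contributes +93.9719 cm⁴
  web: d = -4.05204 cm → contributes +258.33 cm⁴
  hole: d = 0.947961 cm → contributes −3.60853 cm⁴
Total I = 348.693 cm⁴.

Ix ≈ 348.7 cm⁴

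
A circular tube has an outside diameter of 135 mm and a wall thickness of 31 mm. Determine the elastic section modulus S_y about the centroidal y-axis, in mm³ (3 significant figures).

Treat the section as a set of non-overlapping primitives; coordinates are from the bounding-box lower-left.
Outer circle: ⌀135, A = 14 314 mm², x = 67.5 mm, Ī = 16 304 406 mm⁴.
Bore (subtracted): ⌀73, A = 4185.4 mm², x = 67.5 mm, Ī = 1 393 995 mm⁴.
By symmetry the centroid is at mid-width, x̄ = 67.5 mm.
All pieces are centred on the centroidal y-axis, so I = ΣĪ (holes subtracted) = 14 910 410 mm⁴.
Extreme fibre distance c = 67.5 mm; S = I/c = 220 895 mm³.

S_y ≈ 2.21 × 10⁵ mm³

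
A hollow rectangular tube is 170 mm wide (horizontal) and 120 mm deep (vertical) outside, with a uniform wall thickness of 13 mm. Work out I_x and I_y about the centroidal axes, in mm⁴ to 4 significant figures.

Decompose the section into non-overlapping parts with the origin at the bottom-left of its bounding rectangle.
Outer rectangle: 170 × 120, A = 20 400 mm², y = 60 mm, Ī = 24 480 000 mm⁴.
Inner void (subtracted): 144 × 94, A = 13 536 mm², y = 60 mm, Ī = 9 967 008 mm⁴.
By symmetry the centroid is at mid-height, ȳ = 60 mm.
All pieces are centred on the centroidal x-axis, so I = ΣĪ (holes subtracted) = 14 512 992 mm⁴.
Repeating about the centroidal y-axis gives I_y = 25 739 792 mm⁴.

I_x ≈ 1.451 × 10⁷ mm⁴, I_y ≈ 2.574 × 10⁷ mm⁴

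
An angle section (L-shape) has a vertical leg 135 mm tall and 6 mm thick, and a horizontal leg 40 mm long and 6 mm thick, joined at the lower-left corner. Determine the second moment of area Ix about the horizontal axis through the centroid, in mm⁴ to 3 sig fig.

Split into non-overlapping primitives; take the origin at the lower-left of the bounding box.
Vertical leg: 6 × 135, A = 810 mm², y = 67.5 mm, Ī = 1 230 188 mm⁴.
Horizontal leg (remainder): 34 × 6, A = 204 mm², y = 3 mm, Ī = 612 mm⁴.
Centroid: ȳ = ΣA·y / ΣA = 54.524 mm.
Transfer each piece to the horizontal axis through the centroid using Ī + A·d² with d = y − 54.524:
  vertical leg: d = 12.976 mm → contributes +1 366 579 mm⁴
  horizontal leg (remainder): d = -51.524 mm → contributes +542 168 mm⁴
Total I = 1 908 748 mm⁴.

Ix ≈ 1.91 × 10⁶ mm⁴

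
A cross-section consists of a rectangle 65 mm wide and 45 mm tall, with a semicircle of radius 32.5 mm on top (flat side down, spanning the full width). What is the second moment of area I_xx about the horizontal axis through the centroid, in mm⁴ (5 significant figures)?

I_xx ≈ 2.0105 × 10⁶ mm⁴

Split into non-overlapping primitives; take the origin at the lower-left of the bounding box.
Rectangular body: 65 × 45, A = 2 925 mm², y = 22.5 mm, Ī = 493593.8 mm⁴.
Semicircular cap: semicircle r = 32.5, A = 1659.154 mm², y = 58.79343 mm, Ī = 122451.9 mm⁴.
Centroid: ȳ = ΣA·y / ΣA = 35.63577 mm.
Transfer each piece to the horizontal axis through the centroid using Ī + A·d² with d = y − 35.63577:
  rectangular body: d = -13.13577 mm → contributes +998297.7 mm⁴
  semicircular cap: d = 23.15766 mm → contributes +1 012 218 mm⁴
Total I = 2 010 516 mm⁴.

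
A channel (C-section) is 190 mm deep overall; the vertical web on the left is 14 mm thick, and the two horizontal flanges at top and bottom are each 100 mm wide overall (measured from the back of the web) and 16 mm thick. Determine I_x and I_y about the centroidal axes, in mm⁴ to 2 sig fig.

Split into non-overlapping primitives; take the origin at the lower-left of the bounding box.
Web: 14 × 190, A = 2 660 mm², y = 95 mm, Ī = 8 002 167 mm⁴.
Top flange (beyond web): 86 × 16, A = 1 376 mm², y = 182 mm, Ī = 29 355 mm⁴.
Bottom flange (beyond web): 86 × 16, A = 1 376 mm², y = 8 mm, Ī = 29 355 mm⁴.
By symmetry the centroid is at mid-height, ȳ = 95 mm.
Transfer each piece to the centroidal x-axis using Ī + A·d² with d = y − 95:
  web: d = 0 mm → contributes +8 002 167 mm⁴
  top flange (beyond web): d = 87 mm → contributes +10 444 299 mm⁴
  bottom flange (beyond web): d = -87 mm → contributes +10 444 299 mm⁴
Total I = 28 890 764 mm⁴.
For the y-axis: x̄ = 32.42 mm.
Repeating about the centroidal y-axis gives I_y = 5 121 119 mm⁴.

I_x ≈ 2.9 × 10⁷ mm⁴, I_y ≈ 5.1 × 10⁶ mm⁴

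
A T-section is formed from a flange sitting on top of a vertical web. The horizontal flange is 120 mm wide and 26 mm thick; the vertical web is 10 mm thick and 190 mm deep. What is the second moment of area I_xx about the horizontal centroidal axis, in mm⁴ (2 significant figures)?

Treat the section as a set of non-overlapping primitives; coordinates are from the bounding-box lower-left.
Flange: 120 × 26, A = 3 120 mm², y = 203 mm, Ī = 175 760 mm⁴.
Web: 10 × 190, A = 1 900 mm², y = 95 mm, Ī = 5 715 833 mm⁴.
Centroid: ȳ = ΣA·y / ΣA = 162.1 mm.
Transfer each piece to the horizontal centroidal axis using Ī + A·d² with d = y − 162.1:
  flange: d = 40.88 mm → contributes +5 388 930 mm⁴
  web: d = -67.12 mm → contributes +14 276 407 mm⁴
Total I = 19 665 337 mm⁴.

I_xx ≈ 2.0 × 10⁷ mm⁴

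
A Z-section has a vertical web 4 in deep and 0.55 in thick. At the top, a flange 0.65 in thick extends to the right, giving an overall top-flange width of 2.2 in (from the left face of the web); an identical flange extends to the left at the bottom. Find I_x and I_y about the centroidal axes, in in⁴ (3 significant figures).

Treat the section as a set of non-overlapping primitives; coordinates are from the bounding-box lower-left.
Web: 0.55 × 4, A = 2.2 in², y = 2 in, Ī = 2.9333 in⁴.
Top flange (beyond web): 1.65 × 0.65, A = 1.0725 in², y = 3.675 in, Ī = 0.037761 in⁴.
Bottom flange (beyond web): 1.65 × 0.65, A = 1.0725 in², y = 0.325 in, Ī = 0.037761 in⁴.
Centroid: ȳ = ΣA·y / ΣA = 2 in.
Transfer each piece to the centroidal x-axis using Ī + A·d² with d = y − 2:
  web: d = 0 in → contributes +2.9333 in⁴
  top flange (beyond web): d = 1.675 in → contributes +3.0468 in⁴
  bottom flange (beyond web): d = -1.675 in → contributes +3.0468 in⁴
Total I = 9.0269 in⁴.
For the y-axis: x̄ = 1.925 in.
Repeating about the centroidal y-axis gives I_y = 3.1376 in⁴.

I_x ≈ 9.03 in⁴, I_y ≈ 3.14 in⁴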